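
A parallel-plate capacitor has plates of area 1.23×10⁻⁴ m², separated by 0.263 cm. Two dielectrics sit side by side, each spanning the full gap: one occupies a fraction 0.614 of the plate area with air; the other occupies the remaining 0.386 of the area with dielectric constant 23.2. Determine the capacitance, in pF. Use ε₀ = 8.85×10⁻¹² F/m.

Side-by-side slabs ⇒ two capacitors in parallel, each spanning the full gap.
C₁ = κ₁ε₀A₁/d = 1.00 × 8.85×10⁻¹² × 7.55×10⁻⁵ / 2.63×10⁻³ = 2.54×10⁻¹³ F.
C₂ = κ₂ε₀A₂/d = 23.2 × 8.85×10⁻¹² × 4.75×10⁻⁵ / 2.63×10⁻³ = 3.71×10⁻¹² F.
C = C₁ + C₂ = 3.96×10⁻¹² F.

C ≈ 3.96 pF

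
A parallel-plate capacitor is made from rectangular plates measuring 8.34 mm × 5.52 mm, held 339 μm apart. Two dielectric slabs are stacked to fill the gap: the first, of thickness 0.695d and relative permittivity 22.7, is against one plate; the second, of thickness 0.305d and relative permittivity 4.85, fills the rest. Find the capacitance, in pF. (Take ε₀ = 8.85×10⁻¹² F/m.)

C ≈ 12.9 pF

A = 8.34 × 5.52 mm² = 4.60×10⁻⁵ m².
Stacked slabs ⇒ two capacitors in series, each with the full plate area.
C₁ = κ₁ε₀A/d₁ = 22.7 × 8.85×10⁻¹² × 4.60×10⁻⁵ / 2.36×10⁻⁴ = 3.93×10⁻¹¹ F.
C₂ = κ₂ε₀A/d₂ = 4.85 × 8.85×10⁻¹² × 4.60×10⁻⁵ / 1.03×10⁻⁴ = 1.91×10⁻¹¹ F.
C = (1/C₁ + 1/C₂)⁻¹ = 1.29×10⁻¹¹ F.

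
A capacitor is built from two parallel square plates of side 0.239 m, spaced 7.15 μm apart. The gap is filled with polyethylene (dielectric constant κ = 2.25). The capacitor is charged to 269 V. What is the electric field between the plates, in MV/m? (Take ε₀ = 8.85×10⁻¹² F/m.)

37.6 MV/m

E = V/d = 269 / 7.15×10⁻⁶ = 3.76×10⁷ V/m.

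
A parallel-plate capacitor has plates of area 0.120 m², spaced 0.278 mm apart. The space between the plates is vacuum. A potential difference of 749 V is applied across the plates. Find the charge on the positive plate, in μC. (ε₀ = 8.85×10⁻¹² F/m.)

C = ε₀A/d = 8.85×10⁻¹² × 0.120 / 2.78×10⁻⁴ = 3.82×10⁻⁹ F.
Q = CV = 3.82×10⁻⁹ × 749 = 2.86×10⁻⁶ C.

2.86 μC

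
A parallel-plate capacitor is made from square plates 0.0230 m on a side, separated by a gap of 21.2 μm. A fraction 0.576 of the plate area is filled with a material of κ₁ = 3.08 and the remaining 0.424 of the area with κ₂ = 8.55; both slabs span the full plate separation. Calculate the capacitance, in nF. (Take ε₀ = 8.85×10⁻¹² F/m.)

A = (0.0230 m)² = 5.29×10⁻⁴ m².
Side-by-side slabs ⇒ two capacitors in parallel, each spanning the full gap.
C₁ = κ₁ε₀A₁/d = 3.08 × 8.85×10⁻¹² × 3.05×10⁻⁴ / 2.12×10⁻⁵ = 3.92×10⁻¹⁰ F.
C₂ = κ₂ε₀A₂/d = 8.55 × 8.85×10⁻¹² × 2.24×10⁻⁴ / 2.12×10⁻⁵ = 8.01×10⁻¹⁰ F.
C = C₁ + C₂ = 1.19×10⁻⁹ F.

C ≈ 1.19 nF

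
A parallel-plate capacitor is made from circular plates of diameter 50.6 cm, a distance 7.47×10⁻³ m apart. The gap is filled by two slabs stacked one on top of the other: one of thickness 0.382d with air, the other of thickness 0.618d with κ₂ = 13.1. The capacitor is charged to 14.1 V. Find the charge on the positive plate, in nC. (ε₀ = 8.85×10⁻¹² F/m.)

A = π(50.6/2 cm)² = 0.201 m².
Stacked slabs ⇒ two capacitors in series, each with the full plate area.
C₁ = κ₁ε₀A/d₁ = 1.00 × 8.85×10⁻¹² × 0.201 / 2.85×10⁻³ = 6.24×10⁻¹⁰ F.
C₂ = κ₂ε₀A/d₂ = 13.1 × 8.85×10⁻¹² × 0.201 / 4.62×10⁻³ = 5.05×10⁻⁹ F.
C = (1/C₁ + 1/C₂)⁻¹ = 5.55×10⁻¹⁰ F.
Q = CV = 5.55×10⁻¹⁰ × 14.1 = 7.83×10⁻⁹ C.

7.83 nC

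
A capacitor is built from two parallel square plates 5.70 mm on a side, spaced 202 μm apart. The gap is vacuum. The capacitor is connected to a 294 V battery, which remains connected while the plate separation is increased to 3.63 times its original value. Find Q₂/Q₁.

0.275

Battery connected ⇒ V is held fixed.
C₂ = 0.275 C₁ and Q = CV, so Q₂/Q₁ = C₂/C₁ = 0.275.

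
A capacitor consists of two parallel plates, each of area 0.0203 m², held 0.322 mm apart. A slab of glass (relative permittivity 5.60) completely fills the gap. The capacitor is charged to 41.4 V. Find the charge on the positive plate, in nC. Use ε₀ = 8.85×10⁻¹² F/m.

C = κε₀A/d = 5.60 × 8.85×10⁻¹² × 2.03×10⁻² / 3.22×10⁻⁴ = 3.12×10⁻⁹ F.
Q = CV = 3.12×10⁻⁹ × 41.4 = 1.29×10⁻⁷ C.

Q ≈ 129 nC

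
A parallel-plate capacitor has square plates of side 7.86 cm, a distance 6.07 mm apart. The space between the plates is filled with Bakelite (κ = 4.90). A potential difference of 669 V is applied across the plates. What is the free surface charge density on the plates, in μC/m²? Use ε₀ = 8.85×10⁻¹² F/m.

σ ≈ 4.78 μC/m²

A = (7.86 cm)² = 6.18×10⁻³ m².
C = κε₀A/d = 4.90 × 8.85×10⁻¹² × 6.18×10⁻³ / 6.07×10⁻³ = 4.41×10⁻¹¹ F.
σ = Q/A = CV/A = 4.41×10⁻¹¹ × 669 / 6.18×10⁻³ = 4.78×10⁻⁶ C/m².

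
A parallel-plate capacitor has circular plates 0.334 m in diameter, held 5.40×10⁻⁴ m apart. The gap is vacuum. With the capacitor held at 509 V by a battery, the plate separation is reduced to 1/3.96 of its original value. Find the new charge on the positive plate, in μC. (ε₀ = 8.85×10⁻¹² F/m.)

A = π(0.334/2 m)² = 8.76×10⁻² m².
Initially C₁ = ε₀A/d = 8.85×10⁻¹² × 8.76×10⁻² / 5.40×10⁻⁴ = 1.44×10⁻⁹ F.
Q₁ = 7.31×10⁻⁷ C.
Battery connected ⇒ V is held fixed. C₂ = 3.96 C₁ and Q = CV, so Q₂/Q₁ = C₂/C₁ = 3.96.
Q₂ = 3.96 × 7.31×10⁻⁷ = 2.89×10⁻⁶ C.

2.89 μC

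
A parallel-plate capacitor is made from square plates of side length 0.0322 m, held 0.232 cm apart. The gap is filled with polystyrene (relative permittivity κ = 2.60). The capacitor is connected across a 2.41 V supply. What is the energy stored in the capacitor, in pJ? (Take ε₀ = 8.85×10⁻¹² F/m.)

A = (0.0322 m)² = 1.04×10⁻³ m².
C = κε₀A/d = 2.60 × 8.85×10⁻¹² × 1.04×10⁻³ / 2.32×10⁻³ = 1.03×10⁻¹¹ F.
U = ½CV² = ½ × 1.03×10⁻¹¹ × (2.41)² = 2.99×10⁻¹¹ J.

29.9 pJ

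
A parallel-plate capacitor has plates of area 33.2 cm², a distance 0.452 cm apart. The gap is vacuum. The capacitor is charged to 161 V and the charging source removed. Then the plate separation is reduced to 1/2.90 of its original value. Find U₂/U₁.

U₂/U₁ ≈ 0.345

Isolated ⇒ Q is held fixed.
C₂ = 2.90 C₁ and U = Q²/(2C), so U₂/U₁ = C₁/C₂ = 0.345.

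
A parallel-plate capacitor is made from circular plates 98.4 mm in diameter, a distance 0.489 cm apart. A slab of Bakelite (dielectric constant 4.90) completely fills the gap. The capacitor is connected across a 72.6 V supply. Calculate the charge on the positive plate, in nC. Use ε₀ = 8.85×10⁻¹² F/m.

A = π(98.4/2 mm)² = 7.60×10⁻³ m².
C = κε₀A/d = 4.90 × 8.85×10⁻¹² × 7.60×10⁻³ / 4.89×10⁻³ = 6.74×10⁻¹¹ F.
Q = CV = 6.74×10⁻¹¹ × 72.6 = 4.90×10⁻⁹ C.

4.90 nC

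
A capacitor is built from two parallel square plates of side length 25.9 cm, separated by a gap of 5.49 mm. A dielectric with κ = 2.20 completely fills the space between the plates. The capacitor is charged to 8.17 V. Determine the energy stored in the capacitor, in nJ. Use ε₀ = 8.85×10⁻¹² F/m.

U ≈ 7.94 nJ

A = (25.9 cm)² = 6.71×10⁻² m².
C = κε₀A/d = 2.20 × 8.85×10⁻¹² × 6.71×10⁻² / 5.49×10⁻³ = 2.38×10⁻¹⁰ F.
U = ½CV² = ½ × 2.38×10⁻¹⁰ × (8.17)² = 7.94×10⁻⁹ J.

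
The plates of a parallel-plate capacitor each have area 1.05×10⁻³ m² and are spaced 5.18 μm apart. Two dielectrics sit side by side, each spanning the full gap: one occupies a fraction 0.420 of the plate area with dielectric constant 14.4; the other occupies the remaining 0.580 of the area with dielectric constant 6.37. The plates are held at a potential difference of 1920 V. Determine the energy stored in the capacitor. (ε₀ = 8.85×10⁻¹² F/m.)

Side-by-side slabs ⇒ two capacitors in parallel, each spanning the full gap.
C₁ = κ₁ε₀A₁/d = 14.4 × 8.85×10⁻¹² × 4.41×10⁻⁴ / 5.18×10⁻⁶ = 1.08×10⁻⁸ F.
C₂ = κ₂ε₀A₂/d = 6.37 × 8.85×10⁻¹² × 6.09×10⁻⁴ / 5.18×10⁻⁶ = 6.63×10⁻⁹ F.
C = C₁ + C₂ = 1.75×10⁻⁸ F.
U = ½CV² = ½ × 1.75×10⁻⁸ × (1920)² = 3.22×10⁻² J.

U ≈ 32.2 mJ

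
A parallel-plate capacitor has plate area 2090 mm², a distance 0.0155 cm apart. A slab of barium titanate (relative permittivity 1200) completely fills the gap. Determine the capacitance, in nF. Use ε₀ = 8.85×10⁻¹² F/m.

C ≈ 143 nF

A = 2090 mm² = 2.09×10⁻³ m².
C = κε₀A/d = 1200 × 8.85×10⁻¹² × 2.09×10⁻³ / 1.55×10⁻⁴ = 1.43×10⁻⁷ F.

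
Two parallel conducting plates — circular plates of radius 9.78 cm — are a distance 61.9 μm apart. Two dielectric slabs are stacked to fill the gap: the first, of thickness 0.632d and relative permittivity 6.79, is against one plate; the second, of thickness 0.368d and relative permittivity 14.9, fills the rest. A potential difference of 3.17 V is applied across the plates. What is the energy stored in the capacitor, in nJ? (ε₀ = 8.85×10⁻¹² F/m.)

A = π(9.78 cm)² = 3.00×10⁻² m².
Stacked slabs ⇒ two capacitors in series, each with the full plate area.
C₁ = κ₁ε₀A/d₁ = 6.79 × 8.85×10⁻¹² × 3.00×10⁻² / 3.91×10⁻⁵ = 4.62×10⁻⁸ F.
C₂ = κ₂ε₀A/d₂ = 14.9 × 8.85×10⁻¹² × 3.00×10⁻² / 2.28×10⁻⁵ = 1.74×10⁻⁷ F.
C = (1/C₁ + 1/C₂)⁻¹ = 3.65×10⁻⁸ F.
U = ½CV² = ½ × 3.65×10⁻⁸ × (3.17)² = 1.83×10⁻⁷ J.

U ≈ 183 nJ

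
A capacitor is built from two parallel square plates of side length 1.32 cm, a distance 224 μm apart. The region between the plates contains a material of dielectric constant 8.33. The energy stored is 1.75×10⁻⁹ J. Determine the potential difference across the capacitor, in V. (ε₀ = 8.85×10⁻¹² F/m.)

V ≈ 7.81 V

A = (1.32 cm)² = 1.74×10⁻⁴ m².
C = κε₀A/d = 8.33 × 8.85×10⁻¹² × 1.74×10⁻⁴ / 2.24×10⁻⁴ = 5.73×10⁻¹¹ F.
V = √(2U/C) = √(2 × 1.75×10⁻⁹ / 5.73×10⁻¹¹) = 7.81 V.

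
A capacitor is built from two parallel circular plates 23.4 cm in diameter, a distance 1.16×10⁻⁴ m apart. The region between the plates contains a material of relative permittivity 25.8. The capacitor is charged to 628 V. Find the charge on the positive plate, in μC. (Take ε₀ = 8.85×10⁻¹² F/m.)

A = π(23.4/2 cm)² = 4.30×10⁻² m².
C = κε₀A/d = 25.8 × 8.85×10⁻¹² × 4.30×10⁻² / 1.16×10⁻⁴ = 8.46×10⁻⁸ F.
Q = CV = 8.46×10⁻⁸ × 628 = 5.32×10⁻⁵ C.

53.2 μC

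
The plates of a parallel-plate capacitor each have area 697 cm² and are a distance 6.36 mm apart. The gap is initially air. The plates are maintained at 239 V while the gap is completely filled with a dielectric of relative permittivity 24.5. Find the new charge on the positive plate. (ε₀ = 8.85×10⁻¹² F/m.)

A = 697 cm² = 6.97×10⁻² m².
Initially C₁ = ε₀A/d = 8.85×10⁻¹² × 6.97×10⁻² / 6.36×10⁻³ = 9.70×10⁻¹¹ F.
Q₁ = 2.32×10⁻⁸ C.
Battery connected ⇒ V is held fixed. C₂ = 24.5 C₁ and Q = CV, so Q₂/Q₁ = C₂/C₁ = 24.5.
Q₂ = 24.5 × 2.32×10⁻⁸ = 5.68×10⁻⁷ C.

Q ≈ 0.568 μC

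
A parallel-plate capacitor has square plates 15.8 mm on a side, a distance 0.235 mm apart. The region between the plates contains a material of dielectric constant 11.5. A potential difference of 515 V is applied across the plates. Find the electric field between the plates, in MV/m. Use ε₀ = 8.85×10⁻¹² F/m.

2.19 MV/m

E = V/d = 515 / 2.35×10⁻⁴ = 2.19×10⁶ V/m.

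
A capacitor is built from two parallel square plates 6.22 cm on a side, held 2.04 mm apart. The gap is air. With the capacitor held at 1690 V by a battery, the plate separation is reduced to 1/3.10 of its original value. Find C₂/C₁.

C₂/C₁ ≈ 3.10

C = ε₀A/d scales as 1/d, so C₂/C₁ = d₁/d₂ = 3.10.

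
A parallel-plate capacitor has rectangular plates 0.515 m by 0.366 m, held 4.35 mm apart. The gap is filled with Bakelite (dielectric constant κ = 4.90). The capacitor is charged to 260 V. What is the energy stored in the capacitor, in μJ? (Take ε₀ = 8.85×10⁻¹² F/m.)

U ≈ 63.5 μJ

A = 0.515 × 0.366 m² = 0.188 m².
C = κε₀A/d = 4.90 × 8.85×10⁻¹² × 0.188 / 4.35×10⁻³ = 1.88×10⁻⁹ F.
U = ½CV² = ½ × 1.88×10⁻⁹ × (260)² = 6.35×10⁻⁵ J.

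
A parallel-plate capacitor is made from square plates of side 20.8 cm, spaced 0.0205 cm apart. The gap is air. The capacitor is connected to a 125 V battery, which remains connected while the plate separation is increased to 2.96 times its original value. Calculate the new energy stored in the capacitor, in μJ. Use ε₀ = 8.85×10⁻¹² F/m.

U ≈ 4.93 μJ

A = (20.8 cm)² = 4.33×10⁻² m².
Initially C₁ = ε₀A/d = 8.85×10⁻¹² × 4.33×10⁻² / 2.05×10⁻⁴ = 1.87×10⁻⁹ F.
U₁ = 1.46×10⁻⁵ J.
Battery connected ⇒ V is held fixed. C₂ = 0.338 C₁ and U = ½CV², so U₂/U₁ = C₂/C₁ = 0.338.
U₂ = 0.338 × 1.46×10⁻⁵ = 4.93×10⁻⁶ J.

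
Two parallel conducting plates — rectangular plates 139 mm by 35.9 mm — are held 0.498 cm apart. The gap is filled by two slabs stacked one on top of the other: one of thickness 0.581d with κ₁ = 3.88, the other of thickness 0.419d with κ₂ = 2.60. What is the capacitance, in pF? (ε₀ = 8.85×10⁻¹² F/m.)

A = 139 × 35.9 mm² = 4.99×10⁻³ m².
Stacked slabs ⇒ two capacitors in series, each with the full plate area.
C₁ = κ₁ε₀A/d₁ = 3.88 × 8.85×10⁻¹² × 4.99×10⁻³ / 2.89×10⁻³ = 5.92×10⁻¹¹ F.
C₂ = κ₂ε₀A/d₂ = 2.60 × 8.85×10⁻¹² × 4.99×10⁻³ / 2.09×10⁻³ = 5.50×10⁻¹¹ F.
C = (1/C₁ + 1/C₂)⁻¹ = 2.85×10⁻¹¹ F.

28.5 pF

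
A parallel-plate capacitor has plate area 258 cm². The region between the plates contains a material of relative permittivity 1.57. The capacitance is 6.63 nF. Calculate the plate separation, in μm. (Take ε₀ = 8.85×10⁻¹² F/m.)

d ≈ 54.1 μm

A = 258 cm² = 2.58×10⁻² m².
d = κε₀A/C = 1.57 × 8.85×10⁻¹² × 2.58×10⁻² / 6.63×10⁻⁹ = 5.41×10⁻⁵ m.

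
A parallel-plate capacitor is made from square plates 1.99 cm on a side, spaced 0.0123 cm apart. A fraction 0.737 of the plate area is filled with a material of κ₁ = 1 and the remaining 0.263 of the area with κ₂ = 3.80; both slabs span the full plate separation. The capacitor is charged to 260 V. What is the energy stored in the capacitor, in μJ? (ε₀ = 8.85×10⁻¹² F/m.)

1.67 μJ

A = (1.99 cm)² = 3.96×10⁻⁴ m².
Side-by-side slabs ⇒ two capacitors in parallel, each spanning the full gap.
C₁ = κ₁ε₀A₁/d = 1.00 × 8.85×10⁻¹² × 2.92×10⁻⁴ / 1.23×10⁻⁴ = 2.10×10⁻¹¹ F.
C₂ = κ₂ε₀A₂/d = 3.80 × 8.85×10⁻¹² × 1.04×10⁻⁴ / 1.23×10⁻⁴ = 2.85×10⁻¹¹ F.
C = C₁ + C₂ = 4.95×10⁻¹¹ F.
U = ½CV² = ½ × 4.95×10⁻¹¹ × (260)² = 1.67×10⁻⁶ J.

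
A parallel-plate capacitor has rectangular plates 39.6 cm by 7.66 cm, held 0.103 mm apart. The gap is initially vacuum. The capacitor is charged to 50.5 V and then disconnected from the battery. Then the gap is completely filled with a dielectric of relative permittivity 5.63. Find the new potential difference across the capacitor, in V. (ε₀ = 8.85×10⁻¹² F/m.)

A = 39.6 × 7.66 cm² = 3.03×10⁻² m².
Initially C₁ = ε₀A/d = 8.85×10⁻¹² × 3.03×10⁻² / 1.03×10⁻⁴ = 2.61×10⁻⁹ F.
V₁ = 50.5 V.
Isolated ⇒ Q is held fixed. C₂ = 5.63 C₁ and V = Q/C, so V₂/V₁ = C₁/C₂ = 0.178.
V₂ = 0.178 × 50.5 = 8.97 V.

8.97 V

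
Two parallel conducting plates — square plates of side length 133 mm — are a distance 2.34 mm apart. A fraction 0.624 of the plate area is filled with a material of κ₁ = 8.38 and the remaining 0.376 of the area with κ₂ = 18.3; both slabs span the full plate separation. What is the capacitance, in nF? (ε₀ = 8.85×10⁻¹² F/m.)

A = (133 mm)² = 1.77×10⁻² m².
Side-by-side slabs ⇒ two capacitors in parallel, each spanning the full gap.
C₁ = κ₁ε₀A₁/d = 8.38 × 8.85×10⁻¹² × 1.10×10⁻² / 2.34×10⁻³ = 3.50×10⁻¹⁰ F.
C₂ = κ₂ε₀A₂/d = 18.3 × 8.85×10⁻¹² × 6.65×10⁻³ / 2.34×10⁻³ = 4.60×10⁻¹⁰ F.
C = C₁ + C₂ = 8.10×10⁻¹⁰ F.

C ≈ 0.810 nF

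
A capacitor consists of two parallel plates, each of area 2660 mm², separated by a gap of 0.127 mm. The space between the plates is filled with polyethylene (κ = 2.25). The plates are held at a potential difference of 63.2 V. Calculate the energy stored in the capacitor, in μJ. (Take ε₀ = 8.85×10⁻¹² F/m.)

A = 2660 mm² = 2.66×10⁻³ m².
C = κε₀A/d = 2.25 × 8.85×10⁻¹² × 2.66×10⁻³ / 1.27×10⁻⁴ = 4.17×10⁻¹⁰ F.
U = ½CV² = ½ × 4.17×10⁻¹⁰ × (63.2)² = 8.33×10⁻⁷ J.

U ≈ 0.833 μJ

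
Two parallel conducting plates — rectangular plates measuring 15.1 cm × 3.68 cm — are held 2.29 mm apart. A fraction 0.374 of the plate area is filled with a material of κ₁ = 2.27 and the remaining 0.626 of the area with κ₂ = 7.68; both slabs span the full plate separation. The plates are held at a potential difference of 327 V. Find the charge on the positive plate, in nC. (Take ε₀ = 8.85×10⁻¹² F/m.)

Q ≈ 39.7 nC

A = 15.1 × 3.68 cm² = 5.56×10⁻³ m².
Side-by-side slabs ⇒ two capacitors in parallel, each spanning the full gap.
C₁ = κ₁ε₀A₁/d = 2.27 × 8.85×10⁻¹² × 2.08×10⁻³ / 2.29×10⁻³ = 1.82×10⁻¹¹ F.
C₂ = κ₂ε₀A₂/d = 7.68 × 8.85×10⁻¹² × 3.48×10⁻³ / 2.29×10⁻³ = 1.03×10⁻¹⁰ F.
C = C₁ + C₂ = 1.21×10⁻¹⁰ F.
Q = CV = 1.21×10⁻¹⁰ × 327 = 3.97×10⁻⁸ C.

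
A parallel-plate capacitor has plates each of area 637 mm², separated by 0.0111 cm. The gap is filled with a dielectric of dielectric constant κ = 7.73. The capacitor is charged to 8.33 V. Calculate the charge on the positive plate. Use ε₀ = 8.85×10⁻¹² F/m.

Q ≈ 3.27 nC

A = 637 mm² = 6.37×10⁻⁴ m².
C = κε₀A/d = 7.73 × 8.85×10⁻¹² × 6.37×10⁻⁴ / 1.11×10⁻⁴ = 3.93×10⁻¹⁰ F.
Q = CV = 3.93×10⁻¹⁰ × 8.33 = 3.27×10⁻⁹ C.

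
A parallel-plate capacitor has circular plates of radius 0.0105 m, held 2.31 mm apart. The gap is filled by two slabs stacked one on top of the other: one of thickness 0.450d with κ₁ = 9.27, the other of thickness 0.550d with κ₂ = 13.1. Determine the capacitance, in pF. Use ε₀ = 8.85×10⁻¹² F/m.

A = π(0.0105 m)² = 3.46×10⁻⁴ m².
Stacked slabs ⇒ two capacitors in series, each with the full plate area.
C₁ = κ₁ε₀A/d₁ = 9.27 × 8.85×10⁻¹² × 3.46×10⁻⁴ / 1.04×10⁻³ = 2.73×10⁻¹¹ F.
C₂ = κ₂ε₀A/d₂ = 13.1 × 8.85×10⁻¹² × 3.46×10⁻⁴ / 1.27×10⁻³ = 3.16×10⁻¹¹ F.
C = (1/C₁ + 1/C₂)⁻¹ = 1.47×10⁻¹¹ F.

14.7 pF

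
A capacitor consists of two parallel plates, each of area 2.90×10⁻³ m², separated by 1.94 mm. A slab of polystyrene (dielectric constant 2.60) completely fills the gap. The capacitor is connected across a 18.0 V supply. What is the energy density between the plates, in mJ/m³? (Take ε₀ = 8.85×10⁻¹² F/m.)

E = V/d = 18.0 / 1.94×10⁻³ = 9.28×10³ V/m.
u = ½κε₀E² = ½ × 2.60 × 8.85×10⁻¹² × (9.28×10³)² = 9.90×10⁻⁴ J/m³.

u ≈ 0.990 mJ/m³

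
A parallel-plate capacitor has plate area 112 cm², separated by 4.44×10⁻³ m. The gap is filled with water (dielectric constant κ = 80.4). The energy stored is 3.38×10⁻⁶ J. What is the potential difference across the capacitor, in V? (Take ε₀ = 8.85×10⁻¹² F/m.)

A = 112 cm² = 1.12×10⁻² m².
C = κε₀A/d = 80.4 × 8.85×10⁻¹² × 1.12×10⁻² / 4.44×10⁻³ = 1.79×10⁻⁹ F.
V = √(2U/C) = √(2 × 3.38×10⁻⁶ / 1.79×10⁻⁹) = 61.4 V.

V ≈ 61.4 V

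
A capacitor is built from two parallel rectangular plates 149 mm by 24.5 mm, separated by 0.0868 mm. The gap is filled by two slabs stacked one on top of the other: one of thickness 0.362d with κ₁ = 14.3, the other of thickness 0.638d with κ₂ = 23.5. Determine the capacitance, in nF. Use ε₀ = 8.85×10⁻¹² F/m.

7.09 nF

A = 149 × 24.5 mm² = 3.65×10⁻³ m².
Stacked slabs ⇒ two capacitors in series, each with the full plate area.
C₁ = κ₁ε₀A/d₁ = 14.3 × 8.85×10⁻¹² × 3.65×10⁻³ / 3.14×10⁻⁵ = 1.47×10⁻⁸ F.
C₂ = κ₂ε₀A/d₂ = 23.5 × 8.85×10⁻¹² × 3.65×10⁻³ / 5.54×10⁻⁵ = 1.37×10⁻⁸ F.
C = (1/C₁ + 1/C₂)⁻¹ = 7.09×10⁻⁹ F.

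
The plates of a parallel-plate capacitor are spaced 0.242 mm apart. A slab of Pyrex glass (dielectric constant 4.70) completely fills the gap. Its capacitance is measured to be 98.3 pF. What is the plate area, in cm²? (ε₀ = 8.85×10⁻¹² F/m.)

5.72 cm²

A = Cd/(κε₀) = 9.83×10⁻¹¹ × 2.42×10⁻⁴ / (4.70 × 8.85×10⁻¹²) = 5.72×10⁻⁴ m².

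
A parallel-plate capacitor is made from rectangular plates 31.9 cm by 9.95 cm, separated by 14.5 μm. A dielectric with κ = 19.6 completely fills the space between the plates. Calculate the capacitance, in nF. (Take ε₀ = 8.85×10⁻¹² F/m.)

A = 31.9 × 9.95 cm² = 3.17×10⁻² m².
C = κε₀A/d = 19.6 × 8.85×10⁻¹² × 3.17×10⁻² / 1.45×10⁻⁵ = 3.80×10⁻⁷ F.

C ≈ 380 nF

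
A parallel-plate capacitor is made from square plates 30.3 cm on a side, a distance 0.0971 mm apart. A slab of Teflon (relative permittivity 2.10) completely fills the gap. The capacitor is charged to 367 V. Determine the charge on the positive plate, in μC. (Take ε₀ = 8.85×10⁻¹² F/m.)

Q ≈ 6.45 μC

A = (30.3 cm)² = 9.18×10⁻² m².
C = κε₀A/d = 2.10 × 8.85×10⁻¹² × 9.18×10⁻² / 9.71×10⁻⁵ = 1.76×10⁻⁸ F.
Q = CV = 1.76×10⁻⁸ × 367 = 6.45×10⁻⁶ C.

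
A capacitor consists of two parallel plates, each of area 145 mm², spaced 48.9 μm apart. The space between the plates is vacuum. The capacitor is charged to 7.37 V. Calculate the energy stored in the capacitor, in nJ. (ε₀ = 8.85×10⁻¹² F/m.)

A = 145 mm² = 1.45×10⁻⁴ m².
C = ε₀A/d = 8.85×10⁻¹² × 1.45×10⁻⁴ / 4.89×10⁻⁵ = 2.62×10⁻¹¹ F.
U = ½CV² = ½ × 2.62×10⁻¹¹ × (7.37)² = 7.13×10⁻¹⁰ J.

0.713 nJ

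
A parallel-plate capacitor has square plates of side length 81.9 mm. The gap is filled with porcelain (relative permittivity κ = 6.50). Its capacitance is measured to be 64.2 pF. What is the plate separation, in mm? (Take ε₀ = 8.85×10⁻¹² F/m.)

A = (81.9 mm)² = 6.71×10⁻³ m².
d = κε₀A/C = 6.50 × 8.85×10⁻¹² × 6.71×10⁻³ / 6.42×10⁻¹¹ = 6.01×10⁻³ m.

d ≈ 6.01 mm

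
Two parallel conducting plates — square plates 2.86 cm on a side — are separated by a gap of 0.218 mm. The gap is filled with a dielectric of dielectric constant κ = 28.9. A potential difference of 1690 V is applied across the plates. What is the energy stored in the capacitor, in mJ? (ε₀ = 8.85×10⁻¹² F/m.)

U ≈ 1.37 mJ

A = (2.86 cm)² = 8.18×10⁻⁴ m².
C = κε₀A/d = 28.9 × 8.85×10⁻¹² × 8.18×10⁻⁴ / 2.18×10⁻⁴ = 9.60×10⁻¹⁰ F.
U = ½CV² = ½ × 9.60×10⁻¹⁰ × (1690)² = 1.37×10⁻³ J.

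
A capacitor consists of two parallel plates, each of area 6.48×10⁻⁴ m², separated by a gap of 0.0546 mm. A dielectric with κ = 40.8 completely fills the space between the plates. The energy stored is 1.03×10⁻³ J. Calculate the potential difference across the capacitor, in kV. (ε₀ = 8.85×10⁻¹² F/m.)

V ≈ 0.693 kV

C = κε₀A/d = 40.8 × 8.85×10⁻¹² × 6.48×10⁻⁴ / 5.46×10⁻⁵ = 4.29×10⁻⁹ F.
V = √(2U/C) = √(2 × 1.03×10⁻³ / 4.29×10⁻⁹) = 6.93×10² V.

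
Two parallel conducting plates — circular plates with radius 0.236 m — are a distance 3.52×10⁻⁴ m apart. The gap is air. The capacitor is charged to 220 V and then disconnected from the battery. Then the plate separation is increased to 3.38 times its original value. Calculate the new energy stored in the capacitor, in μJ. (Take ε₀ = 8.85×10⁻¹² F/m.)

A = π(0.236 m)² = 0.175 m².
Initially C₁ = ε₀A/d = 8.85×10⁻¹² × 0.175 / 3.52×10⁻⁴ = 4.40×10⁻⁹ F.
U₁ = 1.06×10⁻⁴ J.
Isolated ⇒ Q is held fixed. C₂ = 0.296 C₁ and U = Q²/(2C), so U₂/U₁ = C₁/C₂ = 3.38.
U₂ = 3.38 × 1.06×10⁻⁴ = 3.60×10⁻⁴ J.

360 μJ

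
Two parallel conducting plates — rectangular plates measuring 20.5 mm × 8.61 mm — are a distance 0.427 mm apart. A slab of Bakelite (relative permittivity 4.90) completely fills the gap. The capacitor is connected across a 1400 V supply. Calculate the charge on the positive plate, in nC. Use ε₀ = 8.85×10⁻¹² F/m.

Q ≈ 25.1 nC

A = 20.5 × 8.61 mm² = 1.77×10⁻⁴ m².
C = κε₀A/d = 4.90 × 8.85×10⁻¹² × 1.77×10⁻⁴ / 4.27×10⁻⁴ = 1.79×10⁻¹¹ F.
Q = CV = 1.79×10⁻¹¹ × 1400 = 2.51×10⁻⁸ C.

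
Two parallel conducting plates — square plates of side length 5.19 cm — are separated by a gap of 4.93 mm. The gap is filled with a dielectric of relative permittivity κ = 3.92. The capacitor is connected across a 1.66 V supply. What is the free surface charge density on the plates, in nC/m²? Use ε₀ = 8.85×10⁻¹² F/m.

σ ≈ 11.7 nC/m²

A = (5.19 cm)² = 2.69×10⁻³ m².
C = κε₀A/d = 3.92 × 8.85×10⁻¹² × 2.69×10⁻³ / 4.93×10⁻³ = 1.90×10⁻¹¹ F.
σ = Q/A = CV/A = 1.90×10⁻¹¹ × 1.66 / 2.69×10⁻³ = 1.17×10⁻⁸ C/m².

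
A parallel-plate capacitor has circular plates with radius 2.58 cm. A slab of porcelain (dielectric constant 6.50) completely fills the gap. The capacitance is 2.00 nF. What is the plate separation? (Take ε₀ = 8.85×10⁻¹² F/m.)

d ≈ 60.1 μm

A = π(2.58 cm)² = 2.09×10⁻³ m².
d = κε₀A/C = 6.50 × 8.85×10⁻¹² × 2.09×10⁻³ / 2.00×10⁻⁹ = 6.01×10⁻⁵ m.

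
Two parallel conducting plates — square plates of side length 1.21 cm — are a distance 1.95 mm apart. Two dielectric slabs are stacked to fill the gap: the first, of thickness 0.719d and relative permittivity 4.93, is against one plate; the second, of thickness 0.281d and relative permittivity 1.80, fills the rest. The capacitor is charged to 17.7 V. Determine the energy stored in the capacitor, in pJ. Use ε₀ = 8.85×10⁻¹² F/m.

345 pJ

A = (1.21 cm)² = 1.46×10⁻⁴ m².
Stacked slabs ⇒ two capacitors in series, each with the full plate area.
C₁ = κ₁ε₀A/d₁ = 4.93 × 8.85×10⁻¹² × 1.46×10⁻⁴ / 1.40×10⁻³ = 4.56×10⁻¹² F.
C₂ = κ₂ε₀A/d₂ = 1.80 × 8.85×10⁻¹² × 1.46×10⁻⁴ / 5.48×10⁻⁴ = 4.26×10⁻¹² F.
C = (1/C₁ + 1/C₂)⁻¹ = 2.20×10⁻¹² F.
U = ½CV² = ½ × 2.20×10⁻¹² × (17.7)² = 3.45×10⁻¹⁰ J.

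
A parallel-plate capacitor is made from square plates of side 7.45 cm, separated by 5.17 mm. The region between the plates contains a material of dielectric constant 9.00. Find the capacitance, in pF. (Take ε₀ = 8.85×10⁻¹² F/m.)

85.5 pF

A = (7.45 cm)² = 5.55×10⁻³ m².
C = κε₀A/d = 9.00 × 8.85×10⁻¹² × 5.55×10⁻³ / 5.17×10⁻³ = 8.55×10⁻¹¹ F.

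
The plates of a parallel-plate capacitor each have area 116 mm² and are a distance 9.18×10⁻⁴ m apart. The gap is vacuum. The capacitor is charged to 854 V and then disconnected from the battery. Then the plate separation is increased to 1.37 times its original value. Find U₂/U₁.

Isolated ⇒ Q is held fixed.
C₂ = 0.730 C₁ and U = Q²/(2C), so U₂/U₁ = C₁/C₂ = 1.37.

U₂/U₁ ≈ 1.37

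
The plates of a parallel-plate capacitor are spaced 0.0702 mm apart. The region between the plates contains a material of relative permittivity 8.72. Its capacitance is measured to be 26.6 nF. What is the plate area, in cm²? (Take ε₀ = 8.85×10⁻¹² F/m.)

A = Cd/(κε₀) = 2.66×10⁻⁸ × 7.02×10⁻⁵ / (8.72 × 8.85×10⁻¹²) = 2.42×10⁻² m².

A ≈ 242 cm²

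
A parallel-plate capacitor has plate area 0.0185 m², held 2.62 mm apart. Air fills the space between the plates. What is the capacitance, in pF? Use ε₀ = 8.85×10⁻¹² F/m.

C = ε₀A/d = 8.85×10⁻¹² × 1.85×10⁻² / 2.62×10⁻³ = 6.25×10⁻¹¹ F.

C ≈ 62.5 pF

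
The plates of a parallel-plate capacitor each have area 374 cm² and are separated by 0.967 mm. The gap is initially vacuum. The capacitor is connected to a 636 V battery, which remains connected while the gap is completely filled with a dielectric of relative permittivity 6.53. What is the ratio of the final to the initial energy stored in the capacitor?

U₂/U₁ ≈ 6.53

Battery connected ⇒ V is held fixed.
C₂ = 6.53 C₁ and U = ½CV², so U₂/U₁ = C₂/C₁ = 6.53.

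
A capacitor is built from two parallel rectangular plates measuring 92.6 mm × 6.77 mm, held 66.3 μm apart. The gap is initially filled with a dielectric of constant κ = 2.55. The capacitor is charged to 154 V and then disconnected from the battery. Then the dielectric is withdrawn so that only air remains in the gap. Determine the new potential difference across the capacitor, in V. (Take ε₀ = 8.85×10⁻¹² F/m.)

A = 92.6 × 6.77 mm² = 6.27×10⁻⁴ m².
Initially C₁ = κε₀A/d = 2.55 × 8.85×10⁻¹² × 6.27×10⁻⁴ / 6.63×10⁻⁵ = 2.13×10⁻¹⁰ F.
V₁ = 1.54×10² V.
Isolated ⇒ Q is held fixed. C₂ = 0.392 C₁ and V = Q/C, so V₂/V₁ = C₁/C₂ = 2.55.
V₂ = 2.55 × 1.54×10² = 3.93×10² V.

393 V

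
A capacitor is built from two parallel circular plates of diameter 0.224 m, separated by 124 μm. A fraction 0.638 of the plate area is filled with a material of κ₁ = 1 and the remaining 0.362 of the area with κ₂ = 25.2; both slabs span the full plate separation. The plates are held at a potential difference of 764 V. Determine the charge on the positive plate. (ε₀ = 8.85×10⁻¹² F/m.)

21.0 μC

A = π(0.224/2 m)² = 3.94×10⁻² m².
Side-by-side slabs ⇒ two capacitors in parallel, each spanning the full gap.
C₁ = κ₁ε₀A₁/d = 1.00 × 8.85×10⁻¹² × 2.51×10⁻² / 1.24×10⁻⁴ = 1.79×10⁻⁹ F.
C₂ = κ₂ε₀A₂/d = 25.2 × 8.85×10⁻¹² × 1.43×10⁻² / 1.24×10⁻⁴ = 2.57×10⁻⁸ F.
C = C₁ + C₂ = 2.75×10⁻⁸ F.
Q = CV = 2.75×10⁻⁸ × 764 = 2.10×10⁻⁵ C.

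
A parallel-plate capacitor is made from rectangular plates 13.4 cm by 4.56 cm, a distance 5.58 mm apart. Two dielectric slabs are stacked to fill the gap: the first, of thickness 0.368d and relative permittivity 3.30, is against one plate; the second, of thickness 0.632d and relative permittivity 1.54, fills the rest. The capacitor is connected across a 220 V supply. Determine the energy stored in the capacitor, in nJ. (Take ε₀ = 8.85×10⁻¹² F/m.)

449 nJ

A = 13.4 × 4.56 cm² = 6.11×10⁻³ m².
Stacked slabs ⇒ two capacitors in series, each with the full plate area.
C₁ = κ₁ε₀A/d₁ = 3.30 × 8.85×10⁻¹² × 6.11×10⁻³ / 2.05×10⁻³ = 8.69×10⁻¹¹ F.
C₂ = κ₂ε₀A/d₂ = 1.54 × 8.85×10⁻¹² × 6.11×10⁻³ / 3.53×10⁻³ = 2.36×10⁻¹¹ F.
C = (1/C₁ + 1/C₂)⁻¹ = 1.86×10⁻¹¹ F.
U = ½CV² = ½ × 1.86×10⁻¹¹ × (220)² = 4.49×10⁻⁷ J.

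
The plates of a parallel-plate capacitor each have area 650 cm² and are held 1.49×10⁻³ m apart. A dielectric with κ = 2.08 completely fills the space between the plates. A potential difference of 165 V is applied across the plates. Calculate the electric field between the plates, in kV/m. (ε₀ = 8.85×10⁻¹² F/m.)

E = V/d = 165 / 1.49×10⁻³ = 1.11×10⁵ V/m.

111 kV/m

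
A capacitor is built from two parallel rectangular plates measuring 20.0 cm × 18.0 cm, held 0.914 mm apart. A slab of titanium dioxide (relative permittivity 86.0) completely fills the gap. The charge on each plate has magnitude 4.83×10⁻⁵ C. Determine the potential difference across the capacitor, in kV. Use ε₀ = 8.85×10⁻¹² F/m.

V ≈ 1.61 kV

A = 20.0 × 18.0 cm² = 3.60×10⁻² m².
C = κε₀A/d = 86.0 × 8.85×10⁻¹² × 3.60×10⁻² / 9.14×10⁻⁴ = 3.00×10⁻⁸ F.
V = Q/C = 4.83×10⁻⁵ / 3.00×10⁻⁸ = 1.61×10³ V.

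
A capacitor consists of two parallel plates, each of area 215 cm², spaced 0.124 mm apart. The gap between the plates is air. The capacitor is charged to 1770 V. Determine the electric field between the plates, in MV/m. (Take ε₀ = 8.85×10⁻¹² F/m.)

E ≈ 14.3 MV/m

E = V/d = 1770 / 1.24×10⁻⁴ = 1.43×10⁷ V/m.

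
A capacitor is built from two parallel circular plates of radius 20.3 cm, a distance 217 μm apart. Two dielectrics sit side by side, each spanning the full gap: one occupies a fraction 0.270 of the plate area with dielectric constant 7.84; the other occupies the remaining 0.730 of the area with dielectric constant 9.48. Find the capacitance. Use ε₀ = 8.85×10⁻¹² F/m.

A = π(20.3 cm)² = 0.129 m².
Side-by-side slabs ⇒ two capacitors in parallel, each spanning the full gap.
C₁ = κ₁ε₀A₁/d = 7.84 × 8.85×10⁻¹² × 3.50×10⁻² / 2.17×10⁻⁴ = 1.12×10⁻⁸ F.
C₂ = κ₂ε₀A₂/d = 9.48 × 8.85×10⁻¹² × 9.45×10⁻² / 2.17×10⁻⁴ = 3.65×10⁻⁸ F.
C = C₁ + C₂ = 4.77×10⁻⁸ F.

C ≈ 47.7 nF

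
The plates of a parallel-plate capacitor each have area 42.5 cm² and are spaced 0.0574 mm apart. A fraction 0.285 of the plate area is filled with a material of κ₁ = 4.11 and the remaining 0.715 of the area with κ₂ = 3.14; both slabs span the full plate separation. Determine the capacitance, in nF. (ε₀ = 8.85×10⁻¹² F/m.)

2.24 nF

A = 42.5 cm² = 4.25×10⁻³ m².
Side-by-side slabs ⇒ two capacitors in parallel, each spanning the full gap.
C₁ = κ₁ε₀A₁/d = 4.11 × 8.85×10⁻¹² × 1.21×10⁻³ / 5.74×10⁻⁵ = 7.68×10⁻¹⁰ F.
C₂ = κ₂ε₀A₂/d = 3.14 × 8.85×10⁻¹² × 3.04×10⁻³ / 5.74×10⁻⁵ = 1.47×10⁻⁹ F.
C = C₁ + C₂ = 2.24×10⁻⁹ F.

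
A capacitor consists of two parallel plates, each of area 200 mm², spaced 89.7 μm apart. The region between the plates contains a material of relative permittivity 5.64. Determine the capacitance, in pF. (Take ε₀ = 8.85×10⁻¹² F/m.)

111 pF

A = 200 mm² = 2.00×10⁻⁴ m².
C = κε₀A/d = 5.64 × 8.85×10⁻¹² × 2.00×10⁻⁴ / 8.97×10⁻⁵ = 1.11×10⁻¹⁰ F.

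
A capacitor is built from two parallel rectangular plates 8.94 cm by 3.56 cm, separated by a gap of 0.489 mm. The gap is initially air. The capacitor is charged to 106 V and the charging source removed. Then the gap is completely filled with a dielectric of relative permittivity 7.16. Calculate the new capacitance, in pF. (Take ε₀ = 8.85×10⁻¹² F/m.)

A = 8.94 × 3.56 cm² = 3.18×10⁻³ m².
Initially C₁ = ε₀A/d = 8.85×10⁻¹² × 3.18×10⁻³ / 4.89×10⁻⁴ = 5.76×10⁻¹¹ F.
C = κε₀A/d scales with κ, so C₂/C₁ = κ = 7.16.
C₂ = 7.16 × 5.76×10⁻¹¹ = 4.12×10⁻¹⁰ F.

412 pF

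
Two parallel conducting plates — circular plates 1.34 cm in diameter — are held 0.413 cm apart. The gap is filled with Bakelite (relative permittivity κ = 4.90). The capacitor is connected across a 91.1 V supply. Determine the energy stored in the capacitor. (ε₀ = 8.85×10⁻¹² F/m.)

U ≈ 6.14 nJ

A = π(1.34/2 cm)² = 1.41×10⁻⁴ m².
C = κε₀A/d = 4.90 × 8.85×10⁻¹² × 1.41×10⁻⁴ / 4.13×10⁻³ = 1.48×10⁻¹² F.
U = ½CV² = ½ × 1.48×10⁻¹² × (91.1)² = 6.14×10⁻⁹ J.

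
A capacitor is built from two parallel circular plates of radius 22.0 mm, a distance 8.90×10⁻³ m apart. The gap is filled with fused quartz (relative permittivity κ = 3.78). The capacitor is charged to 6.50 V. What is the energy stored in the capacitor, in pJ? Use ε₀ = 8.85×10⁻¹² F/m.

A = π(22.0 mm)² = 1.52×10⁻³ m².
C = κε₀A/d = 3.78 × 8.85×10⁻¹² × 1.52×10⁻³ / 8.90×10⁻³ = 5.72×10⁻¹² F.
U = ½CV² = ½ × 5.72×10⁻¹² × (6.50)² = 1.21×10⁻¹⁰ J.

U ≈ 121 pJ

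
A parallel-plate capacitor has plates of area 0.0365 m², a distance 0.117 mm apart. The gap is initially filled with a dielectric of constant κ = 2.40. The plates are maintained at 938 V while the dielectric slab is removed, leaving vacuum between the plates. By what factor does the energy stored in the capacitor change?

U₂/U₁ ≈ 0.417

Battery connected ⇒ V is held fixed.
C₂ = 0.417 C₁ and U = ½CV², so U₂/U₁ = C₂/C₁ = 0.417.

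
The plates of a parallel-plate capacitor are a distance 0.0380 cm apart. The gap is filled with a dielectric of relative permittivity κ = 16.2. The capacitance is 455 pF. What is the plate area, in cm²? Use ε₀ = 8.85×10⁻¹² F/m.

A ≈ 12.1 cm²

A = Cd/(κε₀) = 4.55×10⁻¹⁰ × 3.80×10⁻⁴ / (16.2 × 8.85×10⁻¹²) = 1.21×10⁻³ m².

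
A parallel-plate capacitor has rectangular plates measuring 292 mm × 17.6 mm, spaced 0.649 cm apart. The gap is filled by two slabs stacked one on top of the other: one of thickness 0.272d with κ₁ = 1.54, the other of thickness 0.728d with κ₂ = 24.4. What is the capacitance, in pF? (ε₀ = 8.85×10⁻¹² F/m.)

A = 292 × 17.6 mm² = 5.14×10⁻³ m².
Stacked slabs ⇒ two capacitors in series, each with the full plate area.
C₁ = κ₁ε₀A/d₁ = 1.54 × 8.85×10⁻¹² × 5.14×10⁻³ / 1.77×10⁻³ = 3.97×10⁻¹¹ F.
C₂ = κ₂ε₀A/d₂ = 24.4 × 8.85×10⁻¹² × 5.14×10⁻³ / 4.72×10⁻³ = 2.35×10⁻¹⁰ F.
C = (1/C₁ + 1/C₂)⁻¹ = 3.39×10⁻¹¹ F.

33.9 pF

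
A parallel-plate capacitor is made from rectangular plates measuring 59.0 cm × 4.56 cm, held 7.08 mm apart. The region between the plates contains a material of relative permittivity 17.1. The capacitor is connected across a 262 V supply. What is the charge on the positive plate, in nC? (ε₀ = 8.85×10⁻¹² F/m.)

Q ≈ 151 nC

A = 59.0 × 4.56 cm² = 2.69×10⁻² m².
C = κε₀A/d = 17.1 × 8.85×10⁻¹² × 2.69×10⁻² / 7.08×10⁻³ = 5.75×10⁻¹⁰ F.
Q = CV = 5.75×10⁻¹⁰ × 262 = 1.51×10⁻⁷ C.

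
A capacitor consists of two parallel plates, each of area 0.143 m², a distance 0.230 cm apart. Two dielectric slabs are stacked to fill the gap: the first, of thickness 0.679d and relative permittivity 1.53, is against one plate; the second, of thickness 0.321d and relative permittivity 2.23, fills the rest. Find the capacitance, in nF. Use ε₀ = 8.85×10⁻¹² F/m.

Stacked slabs ⇒ two capacitors in series, each with the full plate area.
C₁ = κ₁ε₀A/d₁ = 1.53 × 8.85×10⁻¹² × 0.143 / 1.56×10⁻³ = 1.24×10⁻⁹ F.
C₂ = κ₂ε₀A/d₂ = 2.23 × 8.85×10⁻¹² × 0.143 / 7.38×10⁻⁴ = 3.82×10⁻⁹ F.
C = (1/C₁ + 1/C₂)⁻¹ = 9.36×10⁻¹⁰ F.

C ≈ 0.936 nF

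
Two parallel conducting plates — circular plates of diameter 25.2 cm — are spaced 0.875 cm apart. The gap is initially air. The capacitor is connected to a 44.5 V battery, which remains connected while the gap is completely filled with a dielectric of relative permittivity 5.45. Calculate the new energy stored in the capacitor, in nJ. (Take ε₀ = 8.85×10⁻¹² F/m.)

272 nJ

A = π(25.2/2 cm)² = 4.99×10⁻² m².
Initially C₁ = ε₀A/d = 8.85×10⁻¹² × 4.99×10⁻² / 8.75×10⁻³ = 5.04×10⁻¹¹ F.
U₁ = 4.99×10⁻⁸ J.
Battery connected ⇒ V is held fixed. C₂ = 5.45 C₁ and U = ½CV², so U₂/U₁ = C₂/C₁ = 5.45.
U₂ = 5.45 × 4.99×10⁻⁸ = 2.72×10⁻⁷ J.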